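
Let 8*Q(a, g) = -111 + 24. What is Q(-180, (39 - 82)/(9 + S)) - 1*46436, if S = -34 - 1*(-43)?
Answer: -371575/8 ≈ -46447.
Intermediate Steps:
S = 9 (S = -34 + 43 = 9)
Q(a, g) = -87/8 (Q(a, g) = (-111 + 24)/8 = (1/8)*(-87) = -87/8)
Q(-180, (39 - 82)/(9 + S)) - 1*46436 = -87/8 - 1*46436 = -87/8 - 46436 = -371575/8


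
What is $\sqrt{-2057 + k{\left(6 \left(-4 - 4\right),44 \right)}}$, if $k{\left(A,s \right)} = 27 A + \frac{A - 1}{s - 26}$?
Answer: $\frac{i \sqrt{120806}}{6} \approx 57.929 i$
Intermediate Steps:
$k{\left(A,s \right)} = 27 A + \frac{-1 + A}{-26 + s}$
$\sqrt{-2057 + k{\left(6 \left(-4 - 4\right),44 \right)}} = \sqrt{-2057 + \frac{-1 - 701 \cdot 6 \left(-4 - 4\right) + 27 \cdot 6 \left(-4 - 4\right) 44}{-26 + 44}} = \sqrt{-2057 + \frac{-1 - 701 \cdot 6 \left(-8\right) + 27 \cdot 6 \left(-8\right) 44}{18}} = \sqrt{-2057 + \frac{-1 - -33648 + 27 \left(-48\right) 44}{18}} = \sqrt{-2057 + \frac{-1 + 33648 - 57024}{18}} = \sqrt{-2057 + \frac{1}{18} \left(-23377\right)} = \sqrt{-2057 - \frac{23377}{18}} = \sqrt{- \frac{60403}{18}} = \frac{i \sqrt{120806}}{6}$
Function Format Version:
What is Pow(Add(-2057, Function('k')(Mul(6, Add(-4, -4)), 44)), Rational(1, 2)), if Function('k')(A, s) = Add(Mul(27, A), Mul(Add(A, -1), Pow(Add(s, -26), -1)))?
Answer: Mul(Rational(1, 6), I, Pow(120806, Rational(1, 2))) ≈ Mul(57.929, I)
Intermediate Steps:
Function('k')(A, s) = Add(Mul(27, A), Mul(Pow(Add(-26, s), -1), Add(-1, A))) (Function('k')(A, s) = Add(Mul(27, A), Mul(Add(-1, A), Pow(Add(-26, s), -1))) = Add(Mul(27, A), Mul(Pow(Add(-26, s), -1), Add(-1, A))))
Pow(Add(-2057, Function('k')(Mul(6, Add(-4, -4)), 44)), Rational(1, 2)) = Pow(Add(-2057, Mul(Pow(Add(-26, 44), -1), Add(-1, Mul(-701, Mul(6, Add(-4, -4))), Mul(27, Mul(6, Add(-4, -4)), 44)))), Rational(1, 2)) = Pow(Add(-2057, Mul(Pow(18, -1), Add(-1, Mul(-701, Mul(6, -8)), Mul(27, Mul(6, -8), 44)))), Rational(1, 2)) = Pow(Add(-2057, Mul(Rational(1, 18), Add(-1, Mul(-701, -48), Mul(27, -48, 44)))), Rational(1, 2)) = Pow(Add(-2057, Mul(Rational(1, 18), Add(-1, 33648, -57024))), Rational(1, 2)) = Pow(Add(-2057, Mul(Rational(1, 18), -23377)), Rational(1, 2)) = Pow(Add(-2057, Rational(-23377, 18)), Rational(1, 2)) = Pow(Rational(-60403, 18), Rational(1, 2)) = Mul(Rational(1, 6), I, Pow(120806, Rational(1, 2)))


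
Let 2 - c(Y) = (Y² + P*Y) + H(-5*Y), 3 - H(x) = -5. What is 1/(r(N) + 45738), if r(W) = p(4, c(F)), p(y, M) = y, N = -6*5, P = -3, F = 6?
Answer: 1/45742 ≈ 2.1862e-5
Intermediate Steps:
H(x) = 8 (H(x) = 3 - 1*(-5) = 3 + 5 = 8)
c(Y) = -6 - Y² + 3*Y (c(Y) = 2 - ((Y² - 3*Y) + 8) = 2 - (8 + Y² - 3*Y) = 2 + (-8 - Y² + 3*Y) = -6 - Y² + 3*Y)
N = -30
r(W) = 4
1/(r(N) + 45738) = 1/(4 + 45738) = 1/45742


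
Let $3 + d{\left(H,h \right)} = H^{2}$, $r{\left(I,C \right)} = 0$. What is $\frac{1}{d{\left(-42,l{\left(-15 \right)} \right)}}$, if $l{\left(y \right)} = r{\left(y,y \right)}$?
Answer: $\frac{1}{1761} \approx 0.00056786$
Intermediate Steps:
$l{\left(y \right)} = 0$
$d{\left(H,h \right)} = -3 + H^{2}$
$\frac{1}{d{\left(-42,l{\left(-15 \right)} \right)}} = \frac{1}{-3 + \left(-42\right)^{2}} = \frac{1}{-3 + 1764} = \frac{1}{1761}$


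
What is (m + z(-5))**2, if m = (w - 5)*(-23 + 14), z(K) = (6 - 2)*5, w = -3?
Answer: 8464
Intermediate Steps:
z(K) = 20 (z(K) = 4*5 = 20)
m = 72 (m = (-3 - 5)*(-23 + 14) = -8*(-9) = 72)
(m + z(-5))**2 = (72 + 20)**2 = 92**2 = 8464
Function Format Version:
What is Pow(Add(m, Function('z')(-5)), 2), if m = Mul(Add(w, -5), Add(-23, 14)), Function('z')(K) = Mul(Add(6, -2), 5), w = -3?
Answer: 8464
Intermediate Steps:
Function('z')(K) = 20 (Function('z')(K) = Mul(4, 5) = 20)
m = 72 (m = Mul(Add(-3, -5), Add(-23, 14)) = Mul(-8, -9) = 72)
Pow(Add(m, Function('z')(-5)), 2) = Pow(Add(72, 20), 2) = Pow(92, 2) = 8464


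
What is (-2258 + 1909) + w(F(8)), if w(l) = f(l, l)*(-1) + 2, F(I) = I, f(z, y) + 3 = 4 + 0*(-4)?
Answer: -348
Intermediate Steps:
f(z, y) = 1 (f(z, y) = -3 + (4 + 0*(-4)) = -3 + (4 + 0) = -3 + 4 = 1)
w(l) = 1 (w(l) = 1*(-1) + 2 = -1 + 2 = 1)
(-2258 + 1909) + w(F(8)) = (-2258 + 1909) + 1 = -349 + 1 = -348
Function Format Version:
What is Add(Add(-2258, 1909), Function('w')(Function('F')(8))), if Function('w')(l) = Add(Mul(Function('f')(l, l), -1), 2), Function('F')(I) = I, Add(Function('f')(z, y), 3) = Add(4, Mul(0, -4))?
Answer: -348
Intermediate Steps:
Function('f')(z, y) = 1 (Function('f')(z, y) = Add(-3, Add(4, Mul(0, -4))) = Add(-3, Add(4, 0)) = Add(-3, 4) = 1)
Function('w')(l) = 1 (Function('w')(l) = Add(Mul(1, -1), 2) = Add(-1, 2) = 1)
Add(Add(-2258, 1909), Function('w')(Function('F')(8))) = Add(Add(-2258, 1909), 1) = Add(-349, 1) = -348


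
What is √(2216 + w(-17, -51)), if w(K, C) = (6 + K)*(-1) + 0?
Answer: √2227 ≈ 47.191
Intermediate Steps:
w(K, C) = -6 - K (w(K, C) = (-6 - K) + 0 = -6 - K)
√(2216 + w(-17, -51)) = √(2216 + (-6 - 1*(-17))) = √(2216 + (-6 + 17)) = √(2216 + 11) = √2227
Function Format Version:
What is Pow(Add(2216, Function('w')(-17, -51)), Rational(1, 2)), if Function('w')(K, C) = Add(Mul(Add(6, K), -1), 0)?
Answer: Pow(2227, Rational(1, 2)) ≈ 47.191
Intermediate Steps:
Function('w')(K, C) = Add(-6, Mul(-1, K)) (Function('w')(K, C) = Add(Add(-6, Mul(-1, K)), 0) = Add(-6, Mul(-1, K)))
Pow(Add(2216, Function('w')(-17, -51)), Rational(1, 2)) = Pow(Add(2216, Add(-6, Mul(-1, -17))), Rational(1, 2)) = Pow(Add(2216, Add(-6, 17)), Rational(1, 2)) = Pow(Add(2216, 11), Rational(1, 2)) = Pow(2227, Rational(1, 2))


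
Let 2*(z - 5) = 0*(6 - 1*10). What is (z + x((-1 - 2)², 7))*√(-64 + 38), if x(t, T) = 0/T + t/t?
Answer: 6*I*√26 ≈ 30.594*I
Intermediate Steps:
z = 5 (z = 5 + (0*(6 - 1*10))/2 = 5 + (0*(6 - 10))/2 = 5 + (0*(-4))/2 = 5 + (½)*0 = 5 + 0 = 5)
x(t, T) = 1 (x(t, T) = 0 + 1 = 1)
(z + x((-1 - 2)², 7))*√(-64 + 38) = (5 + 1)*√(-64 + 38) = 6*√(-26) = 6*(I*√26) = 6*I*√26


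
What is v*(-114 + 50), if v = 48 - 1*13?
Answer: -2240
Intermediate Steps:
v = 35 (v = 48 - 13 = 35)
v*(-114 + 50) = 35*(-114 + 50) = 35*(-64) = -2240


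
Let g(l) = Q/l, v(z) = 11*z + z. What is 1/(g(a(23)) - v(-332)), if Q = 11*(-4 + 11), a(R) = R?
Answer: 23/91709 ≈ 0.00025079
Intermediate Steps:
v(z) = 12*z
Q = 77 (Q = 11*7 = 77)
g(l) = 77/l
1/(g(a(23)) - v(-332)) = 1/(77/23 - 12*(-332)) = 1/(77*(1/23) - 1*(-3984)) = 1/(77/23 + 3984) = 1/(91709/23) = 23/91709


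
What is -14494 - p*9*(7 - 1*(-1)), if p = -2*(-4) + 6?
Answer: -15502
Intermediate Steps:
p = 14 (p = 8 + 6 = 14)
-14494 - p*9*(7 - 1*(-1)) = -14494 - 14*9*(7 - 1*(-1)) = -14494 - 14*9*(7 + 1) = -14494 - 14*9*8 = -14494 - 14*72 = -14494 - 1*1008 = -14494 - 1008 = -15502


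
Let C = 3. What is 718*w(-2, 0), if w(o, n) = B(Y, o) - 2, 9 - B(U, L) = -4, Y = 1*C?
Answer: 7898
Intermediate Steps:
Y = 3 (Y = 1*3 = 3)
B(U, L) = 13 (B(U, L) = 9 - 1*(-4) = 9 + 4 = 13)
w(o, n) = 11 (w(o, n) = 13 - 2 = 11)
718*w(-2, 0) = 718*11 = 7898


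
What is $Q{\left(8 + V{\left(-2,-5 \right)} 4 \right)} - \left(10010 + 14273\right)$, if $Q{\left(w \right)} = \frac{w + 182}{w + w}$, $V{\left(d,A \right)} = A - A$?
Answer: $- \frac{194169}{8} \approx -24271.0$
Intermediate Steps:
$V{\left(d,A \right)} = 0$
$Q{\left(w \right)} = \frac{182 + w}{2 w}$
$Q{\left(8 + V{\left(-2,-5 \right)} 4 \right)} - \left(10010 + 14273\right) = \frac{182 + \left(8 + 0 \cdot 4\right)}{2 \left(8 + 0 \cdot 4\right)} - \left(10010 + 14273\right) = \frac{182 + \left(8 + 0\right)}{2 \left(8 + 0\right)} - 24283 = \frac{182 + 8}{2 \cdot 8} - 24283 = \frac{1}{2} \cdot \frac{1}{8} \cdot 190 - 24283 = \frac{95}{8} - 24283 = - \frac{194169}{8}$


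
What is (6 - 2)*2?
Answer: 8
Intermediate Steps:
(6 - 2)*2 = 4*2 = 8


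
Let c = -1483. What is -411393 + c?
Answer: -412876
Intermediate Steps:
-411393 + c = -411393 - 1483 = -412876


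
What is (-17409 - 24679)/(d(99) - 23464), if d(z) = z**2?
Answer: 42088/13663 ≈ 3.0804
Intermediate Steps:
(-17409 - 24679)/(d(99) - 23464) = (-17409 - 24679)/(99**2 - 23464) = -42088/(9801 - 23464) = -42088/(-13663) = -42088*(-1/13663) = 42088/13663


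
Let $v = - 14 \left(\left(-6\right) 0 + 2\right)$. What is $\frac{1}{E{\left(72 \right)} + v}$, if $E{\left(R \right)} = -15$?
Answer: $- \frac{1}{43} \approx -0.023256$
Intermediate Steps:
$v = -28$ ($v = - 14 \left(0 + 2\right) = \left(-14\right) 2 = -28$)
$\frac{1}{E{\left(72 \right)} + v} = \frac{1}{-15 - 28} = \frac{1}{-43} = - \frac{1}{43}$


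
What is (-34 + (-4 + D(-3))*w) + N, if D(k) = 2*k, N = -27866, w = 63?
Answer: -28530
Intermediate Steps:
(-34 + (-4 + D(-3))*w) + N = (-34 + (-4 + 2*(-3))*63) - 27866 = (-34 + (-4 - 6)*63) - 27866 = (-34 - 10*63) - 27866 = (-34 - 630) - 27866 = -664 - 27866 = -28530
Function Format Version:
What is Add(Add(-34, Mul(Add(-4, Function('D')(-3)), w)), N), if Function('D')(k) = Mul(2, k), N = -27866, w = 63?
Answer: -28530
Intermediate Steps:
Add(Add(-34, Mul(Add(-4, Function('D')(-3)), w)), N) = Add(Add(-34, Mul(Add(-4, Mul(2, -3)), 63)), -27866) = Add(Add(-34, Mul(Add(-4, -6), 63)), -27866) = Add(Add(-34, Mul(-10, 63)), -27866) = Add(Add(-34, -630), -27866) = Add(-664, -27866) = -28530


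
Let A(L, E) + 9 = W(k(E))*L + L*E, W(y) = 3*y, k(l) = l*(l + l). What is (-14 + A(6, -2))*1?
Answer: 109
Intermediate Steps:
k(l) = 2*l² (k(l) = l*(2*l) = 2*l²)
A(L, E) = -9 + E*L + 6*L*E² (A(L, E) = -9 + ((3*(2*E²))*L + L*E) = -9 + ((6*E²)*L + E*L) = -9 + (6*L*E² + E*L) = -9 + (E*L + 6*L*E²) = -9 + E*L + 6*L*E²)
(-14 + A(6, -2))*1 = (-14 + (-9 - 2*6 + 6*6*(-2)²))*1 = (-14 + (-9 - 12 + 6*6*4))*1 = (-14 + (-9 - 12 + 144))*1 = (-14 + 123)*1 = 109*1 = 109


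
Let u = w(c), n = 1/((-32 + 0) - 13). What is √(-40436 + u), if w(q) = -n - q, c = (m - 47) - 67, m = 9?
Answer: I*√9074470/15 ≈ 200.83*I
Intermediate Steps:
n = -1/45 (n = 1/(-32 - 13) = 1/(-45) = -1/45 ≈ -0.022222)
c = -105 (c = (9 - 47) - 67 = -38 - 67 = -105)
w(q) = 1/45 - q (w(q) = -1*(-1/45) - q = 1/45 - q)
u = 4726/45 (u = 1/45 - 1*(-105) = 1/45 + 105 = 4726/45 ≈ 105.02)
√(-40436 + u) = √(-40436 + 4726/45) = √(-1814894/45) = I*√9074470/15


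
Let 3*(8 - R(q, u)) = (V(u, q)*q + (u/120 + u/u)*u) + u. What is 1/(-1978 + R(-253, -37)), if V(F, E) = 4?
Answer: -360/580249 ≈ -0.00062042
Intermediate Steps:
R(q, u) = 8 - 4*q/3 - u/3 - u*(1 + u/120)/3 (R(q, u) = 8 - ((4*q + (u/120 + u/u)*u) + u)/3 = 8 - ((4*q + (u*(1/120) + 1)*u) + u)/3 = 8 - ((4*q + (u/120 + 1)*u) + u)/3 = 8 - ((4*q + (1 + u/120)*u) + u)/3 = 8 - ((4*q + u*(1 + u/120)) + u)/3 = 8 - (u + 4*q + u*(1 + u/120))/3 = 8 + (-4*q/3 - u/3 - u*(1 + u/120)/3) = 8 - 4*q/3 - u/3 - u*(1 + u/120)/3)
1/(-1978 + R(-253, -37)) = 1/(-1978 + (8 - 4/3*(-253) - ⅔*(-37) - 1/360*(-37)²)) = 1/(-1978 + (8 + 1012/3 + 74/3 - 1/360*1369)) = 1/(-1978 + (8 + 1012/3 + 74/3 - 1369/360)) = 1/(-1978 + 131831/360) = 1/(-580249/360) = -360/580249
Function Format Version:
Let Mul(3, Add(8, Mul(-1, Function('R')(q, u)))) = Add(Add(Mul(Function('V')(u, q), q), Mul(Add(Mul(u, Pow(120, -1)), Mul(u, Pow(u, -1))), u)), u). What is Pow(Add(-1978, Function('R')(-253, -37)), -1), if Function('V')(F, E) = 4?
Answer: Rational(-360, 580249) ≈ -0.00062042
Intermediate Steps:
Function('R')(q, u) = Add(8, Mul(Rational(-4, 3), q), Mul(Rational(-1, 3), u), Mul(Rational(-1, 3), u, Add(1, Mul(Rational(1, 120), u)))) (Function('R')(q, u) = Add(8, Mul(Rational(-1, 3), Add(Add(Mul(4, q), Mul(Add(Mul(u, Pow(120, -1)), Mul(u, Pow(u, -1))), u)), u))) = Add(8, Mul(Rational(-1, 3), Add(Add(Mul(4, q), Mul(Add(Mul(u, Rational(1, 120)), 1), u)), u))) = Add(8, Mul(Rational(-1, 3), Add(Add(Mul(4, q), Mul(Add(Mul(Rational(1, 120), u), 1), u)), u))) = Add(8, Mul(Rational(-1, 3), Add(Add(Mul(4, q), Mul(Add(1, Mul(Rational(1, 120), u)), u)), u))) = Add(8, Mul(Rational(-1, 3), Add(Add(Mul(4, q), Mul(u, Add(1, Mul(Rational(1, 120), u)))), u))) = Add(8, Mul(Rational(-1, 3), Add(u, Mul(4, q), Mul(u, Add(1, Mul(Rational(1, 120), u)))))) = Add(8, Add(Mul(Rational(-4, 3), q), Mul(Rational(-1, 3), u), Mul(Rational(-1, 3), u, Add(1, Mul(Rational(1, 120), u))))) = Add(8, Mul(Rational(-4, 3), q), Mul(Rational(-1, 3), u), Mul(Rational(-1, 3), u, Add(1, Mul(Rational(1, 120), u)))))
Pow(Add(-1978, Function('R')(-253, -37)), -1) = Pow(Add(-1978, Add(8, Mul(Rational(-4, 3), -253), Mul(Rational(-2, 3), -37), Mul(Rational(-1, 360), Pow(-37, 2)))), -1) = Pow(Add(-1978, Add(8, Rational(1012, 3), Rational(74, 3), Mul(Rational(-1, 360), 1369))), -1) = Pow(Add(-1978, Add(8, Rational(1012, 3), Rational(74, 3), Rational(-1369, 360))), -1) = Pow(Add(-1978, Rational(131831, 360)), -1) = Pow(Rational(-580249, 360), -1) = Rational(-360, 580249)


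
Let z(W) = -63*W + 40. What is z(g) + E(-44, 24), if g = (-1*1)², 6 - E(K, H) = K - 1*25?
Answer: 52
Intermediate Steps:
E(K, H) = 31 - K (E(K, H) = 6 - (K - 1*25) = 6 - (K - 25) = 6 - (-25 + K) = 6 + (25 - K) = 31 - K)
g = 1 (g = (-1)² = 1)
z(W) = 40 - 63*W
z(g) + E(-44, 24) = (40 - 63*1) + (31 - 1*(-44)) = (40 - 63) + (31 + 44) = -23 + 75 = 52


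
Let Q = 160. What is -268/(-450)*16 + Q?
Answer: 38144/225 ≈ 169.53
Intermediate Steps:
-268/(-450)*16 + Q = -268/(-450)*16 + 160 = -268*(-1/450)*16 + 160 = (134/225)*16 + 160 = 2144/225 + 160 = 38144/225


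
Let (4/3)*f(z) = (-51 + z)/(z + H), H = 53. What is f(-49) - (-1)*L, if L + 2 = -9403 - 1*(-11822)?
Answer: 9593/4 ≈ 2398.3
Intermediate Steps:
L = 2417 (L = -2 + (-9403 - 1*(-11822)) = -2 + (-9403 + 11822) = -2 + 2419 = 2417)
f(z) = 3*(-51 + z)/(4*(53 + z)) (f(z) = 3*((-51 + z)/(z + 53))/4 = 3*((-51 + z)/(53 + z))/4 = 3*(-51 + z)/(4*(53 + z)))
f(-49) - (-1)*L = 3*(-51 - 49)/(4*(53 - 49)) - (-1)*2417 = (¾)*(-100)/4 - 1*(-2417) = (¾)*(¼)*(-100) + 2417 = -75/4 + 2417 = 9593/4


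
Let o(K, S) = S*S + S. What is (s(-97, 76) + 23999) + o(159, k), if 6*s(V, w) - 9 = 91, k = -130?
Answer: 122357/3 ≈ 40786.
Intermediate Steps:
s(V, w) = 50/3 (s(V, w) = 3/2 + (⅙)*91 = 3/2 + 91/6 = 50/3)
o(K, S) = S + S² (o(K, S) = S² + S = S + S²)
(s(-97, 76) + 23999) + o(159, k) = (50/3 + 23999) - 130*(1 - 130) = 72047/3 - 130*(-129) = 72047/3 + 16770 = 122357/3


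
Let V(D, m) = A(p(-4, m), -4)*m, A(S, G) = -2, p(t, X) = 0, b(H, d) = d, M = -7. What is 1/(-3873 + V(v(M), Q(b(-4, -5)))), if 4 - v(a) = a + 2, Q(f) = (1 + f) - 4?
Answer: -1/3857 ≈ -0.00025927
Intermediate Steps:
Q(f) = -3 + f
v(a) = 2 - a (v(a) = 4 - (a + 2) = 4 - (2 + a) = 4 + (-2 - a) = 2 - a)
V(D, m) = -2*m
1/(-3873 + V(v(M), Q(b(-4, -5)))) = 1/(-3873 - 2*(-3 - 5)) = 1/(-3873 - 2*(-8)) = 1/(-3873 + 16) = 1/(-3857) = -1/3857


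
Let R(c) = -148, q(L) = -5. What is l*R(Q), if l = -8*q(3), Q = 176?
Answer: -5920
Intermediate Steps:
l = 40 (l = -8*(-5) = 40)
l*R(Q) = 40*(-148) = -5920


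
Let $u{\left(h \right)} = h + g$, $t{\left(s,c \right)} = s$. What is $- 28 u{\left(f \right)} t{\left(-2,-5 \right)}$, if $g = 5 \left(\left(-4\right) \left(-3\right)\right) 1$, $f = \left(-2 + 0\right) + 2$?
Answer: $3360$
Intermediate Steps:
$f = 0$ ($f = -2 + 2 = 0$)
$g = 60$ ($g = 5 \cdot 12 \cdot 1 = 60 \cdot 1 = 60$)
$u{\left(h \right)} = 60 + h$ ($u{\left(h \right)} = h + 60 = 60 + h$)
$- 28 u{\left(f \right)} t{\left(-2,-5 \right)} = - 28 \left(60 + 0\right) \left(-2\right) = \left(-28\right) 60 \left(-2\right) = \left(-1680\right) \left(-2\right) = 3360$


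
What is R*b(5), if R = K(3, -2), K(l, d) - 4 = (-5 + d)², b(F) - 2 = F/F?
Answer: 159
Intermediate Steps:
b(F) = 3 (b(F) = 2 + F/F = 2 + 1 = 3)
K(l, d) = 4 + (-5 + d)²
R = 53 (R = 4 + (-5 - 2)² = 4 + (-7)² = 4 + 49 = 53)
R*b(5) = 53*3 = 159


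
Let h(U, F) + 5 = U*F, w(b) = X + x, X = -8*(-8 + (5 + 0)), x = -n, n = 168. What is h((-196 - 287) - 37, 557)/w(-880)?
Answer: 289645/144 ≈ 2011.4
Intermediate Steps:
x = -168 (x = -1*168 = -168)
X = 24 (X = -8*(-8 + 5) = -8*(-3) = 24)
w(b) = -144 (w(b) = 24 - 168 = -144)
h(U, F) = -5 + F*U (h(U, F) = -5 + U*F = -5 + F*U)
h((-196 - 287) - 37, 557)/w(-880) = (-5 + 557*((-196 - 287) - 37))/(-144) = (-5 + 557*(-483 - 37))*(-1/144) = (-5 + 557*(-520))*(-1/144) = (-5 - 289640)*(-1/144) = -289645*(-1/144) = 289645/144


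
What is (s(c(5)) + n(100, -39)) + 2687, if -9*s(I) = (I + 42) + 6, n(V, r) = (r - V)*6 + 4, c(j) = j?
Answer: 16660/9 ≈ 1851.1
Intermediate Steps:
n(V, r) = 4 - 6*V + 6*r (n(V, r) = (-6*V + 6*r) + 4 = 4 - 6*V + 6*r)
s(I) = -16/3 - I/9 (s(I) = -((I + 42) + 6)/9 = -((42 + I) + 6)/9 = -(48 + I)/9 = -16/3 - I/9)
(s(c(5)) + n(100, -39)) + 2687 = ((-16/3 - 1/9*5) + (4 - 6*100 + 6*(-39))) + 2687 = ((-16/3 - 5/9) + (4 - 600 - 234)) + 2687 = (-53/9 - 830) + 2687 = -7523/9 + 2687 = 16660/9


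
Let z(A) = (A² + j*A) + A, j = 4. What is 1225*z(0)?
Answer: 0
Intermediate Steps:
z(A) = A² + 5*A (z(A) = (A² + 4*A) + A = A² + 5*A)
1225*z(0) = 1225*(0*(5 + 0)) = 1225*(0*5) = 1225*0 = 0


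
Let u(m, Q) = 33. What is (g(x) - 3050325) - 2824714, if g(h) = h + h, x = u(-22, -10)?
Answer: -5874973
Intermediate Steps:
x = 33
g(h) = 2*h
(g(x) - 3050325) - 2824714 = (2*33 - 3050325) - 2824714 = (66 - 3050325) - 2824714 = -3050259 - 2824714 = -5874973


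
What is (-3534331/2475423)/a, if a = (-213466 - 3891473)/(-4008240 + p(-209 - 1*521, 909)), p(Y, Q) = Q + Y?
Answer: -14165814242191/10161460414197 ≈ -1.3941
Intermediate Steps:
a = 4104939/4008061 (a = (-213466 - 3891473)/(-4008240 + (909 + (-209 - 1*521))) = -4104939/(-4008240 + (909 + (-209 - 521))) = -4104939/(-4008240 + (909 - 730)) = -4104939/(-4008240 + 179) = -4104939/(-4008061) = -4104939*(-1/4008061) = 4104939/4008061 ≈ 1.0242)
(-3534331/2475423)/a = (-3534331/2475423)/(4104939/4008061) = -3534331*1/2475423*(4008061/4104939) = -3534331/2475423*4008061/4104939 = -14165814242191/10161460414197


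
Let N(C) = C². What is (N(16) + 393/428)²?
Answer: 12091421521/183184 ≈ 66007.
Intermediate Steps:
(N(16) + 393/428)² = (16² + 393/428)² = (256 + 393*(1/428))² = (256 + 393/428)² = (109961/428)² = 12091421521/183184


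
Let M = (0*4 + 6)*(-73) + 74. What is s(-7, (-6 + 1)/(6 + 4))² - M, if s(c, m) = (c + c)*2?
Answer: 1148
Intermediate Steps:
s(c, m) = 4*c (s(c, m) = (2*c)*2 = 4*c)
M = -364 (M = (0 + 6)*(-73) + 74 = 6*(-73) + 74 = -438 + 74 = -364)
s(-7, (-6 + 1)/(6 + 4))² - M = (4*(-7))² - 1*(-364) = (-28)² + 364 = 784 + 364 = 1148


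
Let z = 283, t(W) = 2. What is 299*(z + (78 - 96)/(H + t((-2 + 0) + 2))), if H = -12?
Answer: 425776/5 ≈ 85155.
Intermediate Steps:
299*(z + (78 - 96)/(H + t((-2 + 0) + 2))) = 299*(283 + (78 - 96)/(-12 + 2)) = 299*(283 - 18/(-10)) = 299*(283 - 18*(-⅒)) = 299*(283 + 9/5) = 299*(1424/5) = 425776/5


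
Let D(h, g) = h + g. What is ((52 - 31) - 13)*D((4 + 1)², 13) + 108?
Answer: 412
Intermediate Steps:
D(h, g) = g + h
((52 - 31) - 13)*D((4 + 1)², 13) + 108 = ((52 - 31) - 13)*(13 + (4 + 1)²) + 108 = (21 - 13)*(13 + 5²) + 108 = 8*(13 + 25) + 108 = 8*38 + 108 = 304 + 108 = 412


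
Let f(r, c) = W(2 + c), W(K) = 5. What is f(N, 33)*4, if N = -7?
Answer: 20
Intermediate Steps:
f(r, c) = 5
f(N, 33)*4 = 5*4 = 20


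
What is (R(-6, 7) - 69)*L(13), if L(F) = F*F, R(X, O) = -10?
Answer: -13351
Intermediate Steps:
L(F) = F**2
(R(-6, 7) - 69)*L(13) = (-10 - 69)*13**2 = -79*169 = -13351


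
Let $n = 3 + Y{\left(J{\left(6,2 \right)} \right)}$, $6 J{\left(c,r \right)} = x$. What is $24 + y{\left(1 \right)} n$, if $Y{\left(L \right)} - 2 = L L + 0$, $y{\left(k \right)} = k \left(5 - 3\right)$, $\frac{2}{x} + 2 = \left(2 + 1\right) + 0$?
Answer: $\frac{308}{9} \approx 34.222$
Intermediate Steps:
$x = 2$ ($x = \frac{2}{-2 + \left(\left(2 + 1\right) + 0\right)} = \frac{2}{-2 + \left(3 + 0\right)} = \frac{2}{-2 + 3} = \frac{2}{1} = 2 \cdot 1 = 2$)
$J{\left(c,r \right)} = \frac{1}{3}$ ($J{\left(c,r \right)} = \frac{1}{6} \cdot 2 = \frac{1}{3}$)
$y{\left(k \right)} = 2 k$ ($y{\left(k \right)} = k 2 = 2 k$)
$Y{\left(L \right)} = 2 + L^{2}$ ($Y{\left(L \right)} = 2 + \left(L L + 0\right) = 2 + \left(L^{2} + 0\right) = 2 + L^{2}$)
$n = \frac{46}{9}$ ($n = 3 + \left(2 + \left(\frac{1}{3}\right)^{2}\right) = 3 + \left(2 + \frac{1}{9}\right) = 3 + \frac{19}{9} = \frac{46}{9} \approx 5.1111$)
$24 + y{\left(1 \right)} n = 24 + 2 \cdot 1 \cdot \frac{46}{9} = 24 + 2 \cdot \frac{46}{9} = 24 + \frac{92}{9} = \frac{308}{9}$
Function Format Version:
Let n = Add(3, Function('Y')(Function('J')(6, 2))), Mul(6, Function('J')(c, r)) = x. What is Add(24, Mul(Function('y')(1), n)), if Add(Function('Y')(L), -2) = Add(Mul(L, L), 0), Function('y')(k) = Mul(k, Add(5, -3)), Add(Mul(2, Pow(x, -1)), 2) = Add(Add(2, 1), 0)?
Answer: Rational(308, 9) ≈ 34.222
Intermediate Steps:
x = 2 (x = Mul(2, Pow(Add(-2, Add(Add(2, 1), 0)), -1)) = Mul(2, Pow(Add(-2, Add(3, 0)), -1)) = Mul(2, Pow(Add(-2, 3), -1)) = Mul(2, Pow(1, -1)) = Mul(2, 1) = 2)
Function('J')(c, r) = Rational(1, 3) (Function('J')(c, r) = Mul(Rational(1, 6), 2) = Rational(1, 3))
Function('y')(k) = Mul(2, k) (Function('y')(k) = Mul(k, 2) = Mul(2, k))
Function('Y')(L) = Add(2, Pow(L, 2)) (Function('Y')(L) = Add(2, Add(Mul(L, L), 0)) = Add(2, Add(Pow(L, 2), 0)) = Add(2, Pow(L, 2)))
n = Rational(46, 9) (n = Add(3, Add(2, Pow(Rational(1, 3), 2))) = Add(3, Add(2, Rational(1, 9))) = Add(3, Rational(19, 9)) = Rational(46, 9) ≈ 5.1111)
Add(24, Mul(Function('y')(1), n)) = Add(24, Mul(Mul(2, 1), Rational(46, 9))) = Add(24, Mul(2, Rational(46, 9))) = Add(24, Rational(92, 9)) = Rational(308, 9)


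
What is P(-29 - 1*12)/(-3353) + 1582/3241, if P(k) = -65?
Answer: 787873/1552439 ≈ 0.50751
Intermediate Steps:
P(-29 - 1*12)/(-3353) + 1582/3241 = -65/(-3353) + 1582/3241 = -65*(-1/3353) + 1582*(1/3241) = 65/3353 + 226/463 = 787873/1552439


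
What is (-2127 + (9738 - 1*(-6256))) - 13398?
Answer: 469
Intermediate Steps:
(-2127 + (9738 - 1*(-6256))) - 13398 = (-2127 + (9738 + 6256)) - 13398 = (-2127 + 15994) - 13398 = 13867 - 13398 = 469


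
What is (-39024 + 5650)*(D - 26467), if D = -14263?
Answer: 1359323020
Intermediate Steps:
(-39024 + 5650)*(D - 26467) = (-39024 + 5650)*(-14263 - 26467) = -33374*(-40730) = 1359323020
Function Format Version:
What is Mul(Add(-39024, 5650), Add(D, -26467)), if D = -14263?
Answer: 1359323020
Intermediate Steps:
Mul(Add(-39024, 5650), Add(D, -26467)) = Mul(Add(-39024, 5650), Add(-14263, -26467)) = Mul(-33374, -40730) = 1359323020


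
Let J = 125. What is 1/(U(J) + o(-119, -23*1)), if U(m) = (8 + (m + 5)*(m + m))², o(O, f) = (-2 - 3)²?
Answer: 1/1056770089 ≈ 9.4628e-10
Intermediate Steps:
o(O, f) = 25 (o(O, f) = (-5)² = 25)
U(m) = (8 + 2*m*(5 + m))² (U(m) = (8 + (5 + m)*(2*m))² = (8 + 2*m*(5 + m))²)
1/(U(J) + o(-119, -23*1)) = 1/(4*(4 + 125² + 5*125)² + 25) = 1/(4*(4 + 15625 + 625)² + 25) = 1/(4*16254² + 25) = 1/(4*264192516 + 25) = 1/(1056770064 + 25) = 1/1056770089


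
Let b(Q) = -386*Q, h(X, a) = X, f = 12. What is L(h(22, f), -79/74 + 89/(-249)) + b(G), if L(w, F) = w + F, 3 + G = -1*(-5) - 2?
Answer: 379115/18426 ≈ 20.575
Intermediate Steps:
G = 0 (G = -3 + (-1*(-5) - 2) = -3 + (5 - 2) = -3 + 3 = 0)
L(w, F) = F + w
L(h(22, f), -79/74 + 89/(-249)) + b(G) = ((-79/74 + 89/(-249)) + 22) - 386*0 = ((-79*1/74 + 89*(-1/249)) + 22) + 0 = ((-79/74 - 89/249) + 22) + 0 = (-26257/18426 + 22) + 0 = 379115/18426 + 0 = 379115/18426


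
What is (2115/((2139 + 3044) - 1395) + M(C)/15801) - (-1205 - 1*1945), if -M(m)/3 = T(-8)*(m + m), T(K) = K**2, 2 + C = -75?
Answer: 62895371633/19951396 ≈ 3152.4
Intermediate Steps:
C = -77 (C = -2 - 75 = -77)
M(m) = -384*m (M(m) = -3*(-8)**2*(m + m) = -192*2*m = -384*m)
(2115/((2139 + 3044) - 1395) + M(C)/15801) - (-1205 - 1*1945) = (2115/((2139 + 3044) - 1395) - 384*(-77)/15801) - (-1205 - 1*1945) = (2115/(5183 - 1395) + 29568*(1/15801)) - (-1205 - 1945) = (2115/3788 + 9856/5267) - 1*(-3150) = (2115*(1/3788) + 9856/5267) + 3150 = (2115/3788 + 9856/5267) + 3150 = 48474233/19951396 + 3150 = 62895371633/19951396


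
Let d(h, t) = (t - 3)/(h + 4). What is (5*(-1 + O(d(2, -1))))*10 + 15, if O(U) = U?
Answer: -205/3 ≈ -68.333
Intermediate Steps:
d(h, t) = (-3 + t)/(4 + h)
(5*(-1 + O(d(2, -1))))*10 + 15 = (5*(-1 + (-3 - 1)/(4 + 2)))*10 + 15 = (5*(-1 - 4/6))*10 + 15 = (5*(-1 + (⅙)*(-4)))*10 + 15 = (5*(-1 - ⅔))*10 + 15 = (5*(-5/3))*10 + 15 = -25/3*10 + 15 = -250/3 + 15 = -205/3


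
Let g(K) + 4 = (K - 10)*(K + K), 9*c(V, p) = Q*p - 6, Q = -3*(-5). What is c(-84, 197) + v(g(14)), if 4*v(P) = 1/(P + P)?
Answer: 283105/864 ≈ 327.67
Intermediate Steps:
Q = 15
c(V, p) = -⅔ + 5*p/3 (c(V, p) = (15*p - 6)/9 = (-6 + 15*p)/9 = -⅔ + 5*p/3)
g(K) = -4 + 2*K*(-10 + K) (g(K) = -4 + (K - 10)*(K + K) = -4 + (-10 + K)*(2*K) = -4 + 2*K*(-10 + K))
v(P) = 1/(8*P) (v(P) = 1/(4*(P + P)) = 1/(4*((2*P))) = (1/(2*P))/4 = 1/(8*P))
c(-84, 197) + v(g(14)) = (-⅔ + (5/3)*197) + 1/(8*(-4 - 20*14 + 2*14²)) = (-⅔ + 985/3) + 1/(8*(-4 - 280 + 2*196)) = 983/3 + 1/(8*(-4 - 280 + 392)) = 983/3 + (⅛)/108 = 983/3 + (⅛)*(1/108) = 983/3 + 1/864 = 283105/864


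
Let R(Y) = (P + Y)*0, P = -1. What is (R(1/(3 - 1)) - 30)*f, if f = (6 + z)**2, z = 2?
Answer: -1920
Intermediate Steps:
R(Y) = 0 (R(Y) = (-1 + Y)*0 = 0)
f = 64 (f = (6 + 2)**2 = 8**2 = 64)
(R(1/(3 - 1)) - 30)*f = (0 - 30)*64 = -30*64 = -1920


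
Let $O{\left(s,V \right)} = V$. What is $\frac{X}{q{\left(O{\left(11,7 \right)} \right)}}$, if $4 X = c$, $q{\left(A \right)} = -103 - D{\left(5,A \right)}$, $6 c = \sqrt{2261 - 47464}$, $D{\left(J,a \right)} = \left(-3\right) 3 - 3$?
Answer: $- \frac{i \sqrt{45203}}{2184} \approx - 0.097349 i$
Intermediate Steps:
$D{\left(J,a \right)} = -12$ ($D{\left(J,a \right)} = -9 - 3 = -12$)
$c = \frac{i \sqrt{45203}}{6}$ ($c = \frac{\sqrt{2261 - 47464}}{6} = \frac{\sqrt{-45203}}{6} = \frac{i \sqrt{45203}}{6} \approx 35.435 i$)
$q{\left(A \right)} = -91$ ($q{\left(A \right)} = -103 - -12 = -103 + 12 = -91$)
$X = \frac{i \sqrt{45203}}{24}$ ($X = \frac{\frac{1}{6} i \sqrt{45203}}{4} = \frac{i \sqrt{45203}}{24} \approx 8.8587 i$)
$\frac{X}{q{\left(O{\left(11,7 \right)} \right)}} = \frac{\frac{1}{24} i \sqrt{45203}}{-91} = \frac{i \sqrt{45203}}{24} \left(- \frac{1}{91}\right) = - \frac{i \sqrt{45203}}{2184}$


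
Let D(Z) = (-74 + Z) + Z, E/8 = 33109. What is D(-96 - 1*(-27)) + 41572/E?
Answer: -14027823/66218 ≈ -211.84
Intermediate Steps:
E = 264872 (E = 8*33109 = 264872)
D(Z) = -74 + 2*Z
D(-96 - 1*(-27)) + 41572/E = (-74 + 2*(-96 - 1*(-27))) + 41572/264872 = (-74 + 2*(-96 + 27)) + 41572*(1/264872) = (-74 + 2*(-69)) + 10393/66218 = (-74 - 138) + 10393/66218 = -212 + 10393/66218 = -14027823/66218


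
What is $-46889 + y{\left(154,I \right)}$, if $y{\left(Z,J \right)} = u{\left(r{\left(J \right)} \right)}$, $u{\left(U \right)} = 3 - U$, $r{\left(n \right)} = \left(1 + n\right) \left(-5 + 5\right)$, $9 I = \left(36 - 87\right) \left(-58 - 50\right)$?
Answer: $-46886$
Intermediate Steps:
$I = 612$ ($I = \frac{\left(36 - 87\right) \left(-58 - 50\right)}{9} = \frac{\left(-51\right) \left(-108\right)}{9} = \frac{1}{9} \cdot 5508 = 612$)
$r{\left(n \right)} = 0$ ($r{\left(n \right)} = \left(1 + n\right) 0 = 0$)
$y{\left(Z,J \right)} = 3$ ($y{\left(Z,J \right)} = 3 - 0 = 3 + 0 = 3$)
$-46889 + y{\left(154,I \right)} = -46889 + 3 = -46886$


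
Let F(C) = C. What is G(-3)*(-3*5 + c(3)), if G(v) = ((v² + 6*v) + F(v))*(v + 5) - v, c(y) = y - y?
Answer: 315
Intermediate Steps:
c(y) = 0
G(v) = -v + (5 + v)*(v² + 7*v) (G(v) = ((v² + 6*v) + v)*(v + 5) - v = (v² + 7*v)*(5 + v) - v = (5 + v)*(v² + 7*v) - v = -v + (5 + v)*(v² + 7*v))
G(-3)*(-3*5 + c(3)) = (-3*(34 + (-3)² + 12*(-3)))*(-3*5 + 0) = (-3*(34 + 9 - 36))*(-15 + 0) = -3*7*(-15) = -21*(-15) = 315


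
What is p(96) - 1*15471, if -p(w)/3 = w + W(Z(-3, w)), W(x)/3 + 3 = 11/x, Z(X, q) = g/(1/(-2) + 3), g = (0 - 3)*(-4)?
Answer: -126021/8 ≈ -15753.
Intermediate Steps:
g = 12 (g = -3*(-4) = 12)
Z(X, q) = 24/5 (Z(X, q) = 12/(1/(-2) + 3) = 12/(-½ + 3) = 12/(5/2) = 12*(⅖) = 24/5)
W(x) = -9 + 33/x (W(x) = -9 + 3*(11/x) = -9 + 33/x)
p(w) = 51/8 - 3*w (p(w) = -3*(w + (-9 + 33/(24/5))) = -3*(w + (-9 + 33*(5/24))) = -3*(w + (-9 + 55/8)) = -3*(w - 17/8) = -3*(-17/8 + w) = 51/8 - 3*w)
p(96) - 1*15471 = (51/8 - 3*96) - 1*15471 = (51/8 - 288) - 15471 = -2253/8 - 15471 = -126021/8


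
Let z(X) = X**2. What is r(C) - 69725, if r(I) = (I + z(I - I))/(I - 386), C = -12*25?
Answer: -23915525/343 ≈ -69725.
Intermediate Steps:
C = -300
r(I) = I/(-386 + I) (r(I) = (I + (I - I)**2)/(I - 386) = (I + 0**2)/(-386 + I) = (I + 0)/(-386 + I) = I/(-386 + I))
r(C) - 69725 = -300/(-386 - 300) - 69725 = -300/(-686) - 69725 = -300*(-1/686) - 69725 = 150/343 - 69725 = -23915525/343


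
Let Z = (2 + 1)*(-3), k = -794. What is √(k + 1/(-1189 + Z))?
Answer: I*√1139553174/1198 ≈ 28.178*I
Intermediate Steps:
Z = -9 (Z = 3*(-3) = -9)
√(k + 1/(-1189 + Z)) = √(-794 + 1/(-1189 - 9)) = √(-794 + 1/(-1198)) = √(-794 - 1/1198) = √(-951213/1198) = I*√1139553174/1198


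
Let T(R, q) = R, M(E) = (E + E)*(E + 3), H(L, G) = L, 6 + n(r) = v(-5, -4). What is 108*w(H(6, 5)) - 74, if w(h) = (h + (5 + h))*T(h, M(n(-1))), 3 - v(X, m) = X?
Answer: 10942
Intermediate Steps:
v(X, m) = 3 - X
n(r) = 2 (n(r) = -6 + (3 - 1*(-5)) = -6 + (3 + 5) = -6 + 8 = 2)
M(E) = 2*E*(3 + E) (M(E) = (2*E)*(3 + E) = 2*E*(3 + E))
w(h) = h*(5 + 2*h) (w(h) = (h + (5 + h))*h = (5 + 2*h)*h = h*(5 + 2*h))
108*w(H(6, 5)) - 74 = 108*(6*(5 + 2*6)) - 74 = 108*(6*(5 + 12)) - 74 = 108*(6*17) - 74 = 108*102 - 74 = 11016 - 74 = 10942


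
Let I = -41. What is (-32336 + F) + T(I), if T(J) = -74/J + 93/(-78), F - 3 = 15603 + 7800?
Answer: -9518727/1066 ≈ -8929.4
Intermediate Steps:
F = 23406 (F = 3 + (15603 + 7800) = 3 + 23403 = 23406)
T(J) = -31/26 - 74/J (T(J) = -74/J + 93*(-1/78) = -74/J - 31/26 = -31/26 - 74/J)
(-32336 + F) + T(I) = (-32336 + 23406) + (-31/26 - 74/(-41)) = -8930 + (-31/26 - 74*(-1/41)) = -8930 + (-31/26 + 74/41) = -8930 + 653/1066 = -9518727/1066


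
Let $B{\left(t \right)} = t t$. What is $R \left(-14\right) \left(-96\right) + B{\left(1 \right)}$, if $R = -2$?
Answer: $-2687$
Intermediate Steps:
$B{\left(t \right)} = t^{2}$
$R \left(-14\right) \left(-96\right) + B{\left(1 \right)} = \left(-2\right) \left(-14\right) \left(-96\right) + 1^{2} = 28 \left(-96\right) + 1 = -2688 + 1 = -2687$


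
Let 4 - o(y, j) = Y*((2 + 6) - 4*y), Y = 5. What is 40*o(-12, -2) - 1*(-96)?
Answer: -10944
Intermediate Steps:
o(y, j) = -36 + 20*y (o(y, j) = 4 - 5*((2 + 6) - 4*y) = 4 - 5*(8 - 4*y) = 4 - (40 - 20*y) = 4 + (-40 + 20*y) = -36 + 20*y)
40*o(-12, -2) - 1*(-96) = 40*(-36 + 20*(-12)) - 1*(-96) = 40*(-36 - 240) + 96 = 40*(-276) + 96 = -11040 + 96 = -10944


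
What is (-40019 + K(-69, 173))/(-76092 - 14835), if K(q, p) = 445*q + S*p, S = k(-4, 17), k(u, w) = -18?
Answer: 73838/90927 ≈ 0.81206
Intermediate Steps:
S = -18
K(q, p) = -18*p + 445*q (K(q, p) = 445*q - 18*p = -18*p + 445*q)
(-40019 + K(-69, 173))/(-76092 - 14835) = (-40019 + (-18*173 + 445*(-69)))/(-76092 - 14835) = (-40019 + (-3114 - 30705))/(-90927) = (-40019 - 33819)*(-1/90927) = -73838*(-1/90927) = 73838/90927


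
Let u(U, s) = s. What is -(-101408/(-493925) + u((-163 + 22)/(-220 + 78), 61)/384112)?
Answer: -38982159121/189722519600 ≈ -0.20547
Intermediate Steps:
-(-101408/(-493925) + u((-163 + 22)/(-220 + 78), 61)/384112) = -(-101408/(-493925) + 61/384112) = -(-101408*(-1/493925) + 61*(1/384112)) = -(101408/493925 + 61/384112) = -1*38982159121/189722519600 = -38982159121/189722519600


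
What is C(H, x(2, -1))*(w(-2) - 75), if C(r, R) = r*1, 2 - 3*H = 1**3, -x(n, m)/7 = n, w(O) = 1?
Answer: -74/3 ≈ -24.667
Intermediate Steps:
x(n, m) = -7*n
H = 1/3 (H = 2/3 - 1/3*1**3 = 2/3 - 1/3*1 = 2/3 - 1/3 = 1/3 ≈ 0.33333)
C(r, R) = r
C(H, x(2, -1))*(w(-2) - 75) = (1 - 75)/3 = (1/3)*(-74) = -74/3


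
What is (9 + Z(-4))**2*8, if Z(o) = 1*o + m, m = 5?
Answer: 800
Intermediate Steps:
Z(o) = 5 + o (Z(o) = 1*o + 5 = o + 5 = 5 + o)
(9 + Z(-4))**2*8 = (9 + (5 - 4))**2*8 = (9 + 1)**2*8 = 10**2*8 = 100*8 = 800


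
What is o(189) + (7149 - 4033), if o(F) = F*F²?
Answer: 6754385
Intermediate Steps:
o(F) = F³
o(189) + (7149 - 4033) = 189³ + (7149 - 4033) = 6751269 + 3116 = 6754385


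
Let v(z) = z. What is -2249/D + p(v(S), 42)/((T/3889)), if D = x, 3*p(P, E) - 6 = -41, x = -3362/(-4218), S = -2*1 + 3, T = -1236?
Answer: -17358757513/6233148 ≈ -2784.9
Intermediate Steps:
S = 1 (S = -2 + 3 = 1)
x = 1681/2109 (x = -3362*(-1/4218) = 1681/2109 ≈ 0.79706)
p(P, E) = -35/3 (p(P, E) = 2 + (1/3)*(-41) = 2 - 41/3 = -35/3)
D = 1681/2109 ≈ 0.79706
-2249/D + p(v(S), 42)/((T/3889)) = -2249/1681/2109 - 35/(3*((-1236/3889))) = -2249*2109/1681 - 35/(3*((-1236*1/3889))) = -4743141/1681 - 35/(3*(-1236/3889)) = -4743141/1681 - 35/3*(-3889/1236) = -4743141/1681 + 136115/3708 = -17358757513/6233148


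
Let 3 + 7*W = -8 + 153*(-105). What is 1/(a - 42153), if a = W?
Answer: -7/311147 ≈ -2.2497e-5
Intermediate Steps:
W = -16076/7 (W = -3/7 + (-8 + 153*(-105))/7 = -3/7 + (-8 - 16065)/7 = -3/7 + (⅐)*(-16073) = -3/7 - 16073/7 = -16076/7 ≈ -2296.6)
a = -16076/7 ≈ -2296.6
1/(a - 42153) = 1/(-16076/7 - 42153) = 1/(-311147/7) = -7/311147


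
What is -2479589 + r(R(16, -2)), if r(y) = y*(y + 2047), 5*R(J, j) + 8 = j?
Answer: -2483679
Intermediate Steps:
R(J, j) = -8/5 + j/5
r(y) = y*(2047 + y)
-2479589 + r(R(16, -2)) = -2479589 + (-8/5 + (⅕)*(-2))*(2047 + (-8/5 + (⅕)*(-2))) = -2479589 + (-8/5 - ⅖)*(2047 + (-8/5 - ⅖)) = -2479589 - 2*(2047 - 2) = -2479589 - 2*2045 = -2479589 - 4090 = -2483679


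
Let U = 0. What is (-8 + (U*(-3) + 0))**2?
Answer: 64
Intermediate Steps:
(-8 + (U*(-3) + 0))**2 = (-8 + (0*(-3) + 0))**2 = (-8 + (0 + 0))**2 = (-8 + 0)**2 = (-8)**2 = 64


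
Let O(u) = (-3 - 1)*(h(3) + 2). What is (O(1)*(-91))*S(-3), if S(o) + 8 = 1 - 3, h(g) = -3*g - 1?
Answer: 29120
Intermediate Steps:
h(g) = -1 - 3*g
S(o) = -10 (S(o) = -8 + (1 - 3) = -8 - 2 = -10)
O(u) = 32 (O(u) = (-3 - 1)*((-1 - 3*3) + 2) = -4*((-1 - 9) + 2) = -4*(-10 + 2) = -4*(-8) = 32)
(O(1)*(-91))*S(-3) = (32*(-91))*(-10) = -2912*(-10) = 29120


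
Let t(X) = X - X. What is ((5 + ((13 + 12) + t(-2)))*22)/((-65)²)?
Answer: 132/845 ≈ 0.15621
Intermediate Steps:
t(X) = 0
((5 + ((13 + 12) + t(-2)))*22)/((-65)²) = ((5 + ((13 + 12) + 0))*22)/((-65)²) = ((5 + (25 + 0))*22)/4225 = ((5 + 25)*22)*(1/4225) = (30*22)*(1/4225) = 660*(1/4225) = 132/845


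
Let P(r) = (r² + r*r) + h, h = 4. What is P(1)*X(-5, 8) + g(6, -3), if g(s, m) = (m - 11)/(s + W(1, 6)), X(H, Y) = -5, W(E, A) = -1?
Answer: -164/5 ≈ -32.800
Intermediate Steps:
P(r) = 4 + 2*r² (P(r) = (r² + r*r) + 4 = (r² + r²) + 4 = 2*r² + 4 = 4 + 2*r²)
g(s, m) = (-11 + m)/(-1 + s) (g(s, m) = (m - 11)/(s - 1) = (-11 + m)/(-1 + s))
P(1)*X(-5, 8) + g(6, -3) = (4 + 2*1²)*(-5) + (-11 - 3)/(-1 + 6) = (4 + 2*1)*(-5) - 14/5 = (4 + 2)*(-5) + (⅕)*(-14) = 6*(-5) - 14/5 = -30 - 14/5 = -164/5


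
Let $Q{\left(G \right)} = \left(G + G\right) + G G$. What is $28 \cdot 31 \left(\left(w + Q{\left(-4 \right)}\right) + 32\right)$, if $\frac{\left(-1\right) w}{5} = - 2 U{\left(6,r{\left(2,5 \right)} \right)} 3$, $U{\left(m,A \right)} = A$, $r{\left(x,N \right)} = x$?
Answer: $86800$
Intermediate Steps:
$w = 60$ ($w = - 5 \left(-2\right) 2 \cdot 3 = - 5 \left(\left(-4\right) 3\right) = \left(-5\right) \left(-12\right) = 60$)
$Q{\left(G \right)} = G^{2} + 2 G$ ($Q{\left(G \right)} = 2 G + G^{2} = G^{2} + 2 G$)
$28 \cdot 31 \left(\left(w + Q{\left(-4 \right)}\right) + 32\right) = 28 \cdot 31 \left(\left(60 - 4 \left(2 - 4\right)\right) + 32\right) = 868 \left(\left(60 - -8\right) + 32\right) = 868 \left(\left(60 + 8\right) + 32\right) = 868 \left(68 + 32\right) = 868 \cdot 100 = 86800$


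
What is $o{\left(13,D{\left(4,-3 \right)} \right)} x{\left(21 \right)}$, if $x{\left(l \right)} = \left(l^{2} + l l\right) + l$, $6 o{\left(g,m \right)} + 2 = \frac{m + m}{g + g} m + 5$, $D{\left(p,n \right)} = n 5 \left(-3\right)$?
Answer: $\frac{310632}{13} \approx 23895.0$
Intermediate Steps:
$D{\left(p,n \right)} = - 15 n$ ($D{\left(p,n \right)} = 5 n \left(-3\right) = - 15 n$)
$o{\left(g,m \right)} = \frac{1}{2} + \frac{m^{2}}{6 g}$ ($o{\left(g,m \right)} = - \frac{1}{3} + \frac{\frac{m + m}{g + g} m + 5}{6} = - \frac{1}{3} + \frac{\frac{2 m}{2 g} m + 5}{6} = - \frac{1}{3} + \frac{2 m \frac{1}{2 g} m + 5}{6} = - \frac{1}{3} + \frac{\frac{m}{g} m + 5}{6} = - \frac{1}{3} + \frac{\frac{m^{2}}{g} + 5}{6} = - \frac{1}{3} + \frac{5 + \frac{m^{2}}{g}}{6} = - \frac{1}{3} + \left(\frac{5}{6} + \frac{m^{2}}{6 g}\right) = \frac{1}{2} + \frac{m^{2}}{6 g}$)
$x{\left(l \right)} = l + 2 l^{2}$ ($x{\left(l \right)} = \left(l^{2} + l^{2}\right) + l = 2 l^{2} + l = l + 2 l^{2}$)
$o{\left(13,D{\left(4,-3 \right)} \right)} x{\left(21 \right)} = \frac{\left(\left(-15\right) \left(-3\right)\right)^{2} + 3 \cdot 13}{6 \cdot 13} \cdot 21 \left(1 + 2 \cdot 21\right) = \frac{1}{6} \cdot \frac{1}{13} \left(45^{2} + 39\right) 21 \left(1 + 42\right) = \frac{1}{6} \cdot \frac{1}{13} \left(2025 + 39\right) 21 \cdot 43 = \frac{1}{6} \cdot \frac{1}{13} \cdot 2064 \cdot 903 = \frac{344}{13} \cdot 903 = \frac{310632}{13}$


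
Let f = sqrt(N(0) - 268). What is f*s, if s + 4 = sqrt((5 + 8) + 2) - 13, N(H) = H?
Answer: 2*I*sqrt(67)*(-17 + sqrt(15)) ≈ -214.9*I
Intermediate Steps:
f = 2*I*sqrt(67) (f = sqrt(0 - 268) = sqrt(-268) = 2*I*sqrt(67) ≈ 16.371*I)
s = -17 + sqrt(15) (s = -4 + (sqrt((5 + 8) + 2) - 13) = -4 + (sqrt(13 + 2) - 13) = -4 + (sqrt(15) - 13) = -4 + (-13 + sqrt(15)) = -17 + sqrt(15) ≈ -13.127)
f*s = (2*I*sqrt(67))*(-17 + sqrt(15)) = 2*I*sqrt(67)*(-17 + sqrt(15))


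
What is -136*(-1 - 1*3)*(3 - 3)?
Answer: 0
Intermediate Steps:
-136*(-1 - 1*3)*(3 - 3) = -136*(-1 - 3)*0 = -(-544)*0 = -136*0 = 0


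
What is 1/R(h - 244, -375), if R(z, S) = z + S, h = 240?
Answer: -1/379 ≈ -0.0026385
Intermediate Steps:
R(z, S) = S + z
1/R(h - 244, -375) = 1/(-375 + (240 - 244)) = 1/(-375 - 4) = 1/(-379) = -1/379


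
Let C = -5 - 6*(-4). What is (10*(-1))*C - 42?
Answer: -232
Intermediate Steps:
C = 19 (C = -5 + 24 = 19)
(10*(-1))*C - 42 = (10*(-1))*19 - 42 = -10*19 - 42 = -190 - 42 = -232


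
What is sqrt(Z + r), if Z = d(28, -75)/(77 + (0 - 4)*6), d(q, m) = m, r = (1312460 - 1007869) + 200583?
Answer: sqrt(1419029791)/53 ≈ 710.75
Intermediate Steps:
r = 505174 (r = 304591 + 200583 = 505174)
Z = -75/53 (Z = -75/(77 + (0 - 4)*6) = -75/(77 - 4*6) = -75/(77 - 24) = -75/53 ≈ -1.4151)
sqrt(Z + r) = sqrt(-75/53 + 505174) = sqrt(26774147/53) = sqrt(1419029791)/53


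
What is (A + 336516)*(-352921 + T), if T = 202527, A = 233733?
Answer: -85762028106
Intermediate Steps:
(A + 336516)*(-352921 + T) = (233733 + 336516)*(-352921 + 202527) = 570249*(-150394) = -85762028106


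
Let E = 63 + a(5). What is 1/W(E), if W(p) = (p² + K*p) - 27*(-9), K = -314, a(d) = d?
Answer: -1/16485 ≈ -6.0661e-5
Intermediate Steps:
E = 68 (E = 63 + 5 = 68)
W(p) = 243 + p² - 314*p (W(p) = (p² - 314*p) - 27*(-9) = (p² - 314*p) + 243 = 243 + p² - 314*p)
1/W(E) = 1/(243 + 68² - 314*68) = 1/(243 + 4624 - 21352) = 1/(-16485) = -1/16485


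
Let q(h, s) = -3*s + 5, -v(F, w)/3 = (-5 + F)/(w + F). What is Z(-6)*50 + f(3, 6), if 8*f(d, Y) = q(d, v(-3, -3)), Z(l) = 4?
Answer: 1617/8 ≈ 202.13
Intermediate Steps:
v(F, w) = -3*(-5 + F)/(F + w) (v(F, w) = -3*(-5 + F)/(w + F) = -3*(-5 + F)/(F + w))
q(h, s) = 5 - 3*s
f(d, Y) = 17/8 (f(d, Y) = (5 - 9*(5 - 1*(-3))/(-3 - 3))/8 = (5 - 9*(5 + 3)/(-6))/8 = (5 - 9*(-1)*8/6)/8 = (5 - 3*(-4))/8 = (5 + 12)/8 = (1/8)*17 = 17/8)
Z(-6)*50 + f(3, 6) = 4*50 + 17/8 = 200 + 17/8 = 1617/8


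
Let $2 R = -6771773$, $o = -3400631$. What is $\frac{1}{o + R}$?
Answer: $- \frac{2}{13573035} \approx -1.4735 \cdot 10^{-7}$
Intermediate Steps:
$R = - \frac{6771773}{2}$ ($R = \frac{1}{2} \left(-6771773\right) = - \frac{6771773}{2} \approx -3.3859 \cdot 10^{6}$)
$\frac{1}{o + R} = \frac{1}{-3400631 - \frac{6771773}{2}} = \frac{1}{- \frac{13573035}{2}} = - \frac{2}{13573035}$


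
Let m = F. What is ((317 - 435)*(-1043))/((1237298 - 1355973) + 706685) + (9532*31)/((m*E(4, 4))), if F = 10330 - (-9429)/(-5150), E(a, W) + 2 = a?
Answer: 226979180458627/15638146824355 ≈ 14.514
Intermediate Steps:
E(a, W) = -2 + a
F = 53190071/5150 (F = 10330 - (-9429)*(-1)/5150 = 10330 - 1*9429/5150 = 10330 - 9429/5150 = 53190071/5150 ≈ 10328.)
m = 53190071/5150 ≈ 10328.
((317 - 435)*(-1043))/((1237298 - 1355973) + 706685) + (9532*31)/((m*E(4, 4))) = ((317 - 435)*(-1043))/((1237298 - 1355973) + 706685) + (9532*31)/((53190071*(-2 + 4)/5150)) = (-118*(-1043))/(-118675 + 706685) + 295492/(((53190071/5150)*2)) = 123074/588010 + 295492/(53190071/2575) = 123074*(1/588010) + 295492*(2575/53190071) = 61537/294005 + 760891900/53190071 = 226979180458627/15638146824355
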